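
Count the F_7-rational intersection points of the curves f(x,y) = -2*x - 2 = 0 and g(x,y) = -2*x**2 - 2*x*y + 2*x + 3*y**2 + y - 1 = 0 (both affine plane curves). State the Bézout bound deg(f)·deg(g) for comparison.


Common zeros: ∅; count = 0; Bézout bound = 2.

deg(f) = 1, deg(g) = 2, so Bézout bound = 2.
Scan x ∈ F_7. For each x, list the y ∈ F_7 with f(x, y) ≡ 0 and those with g(x, y) ≡ 0 (mod 7); the common zeros in that column are the intersection.
  x = 0: f ≡ 0 at y ∈ ∅; g ≡ 0 at y ∈ ∅; common: ∅.
  x = 1: f ≡ 0 at y ∈ ∅; g ≡ 0 at y ∈ ∅; common: ∅.
  x = 2: f ≡ 0 at y ∈ ∅; g ≡ 0 at y ∈ ∅; common: ∅.
  x = 3: f ≡ 0 at y ∈ ∅; g ≡ 0 at y ∈ ∅; common: ∅.
  x = 4: f ≡ 0 at y ∈ ∅; g ≡ 0 at y ∈ ∅; common: ∅.
  x = 5: f ≡ 0 at y ∈ ∅; g ≡ 0 at y ∈ ∅; common: ∅.
  x = 6: f ≡ 0 at y ∈ {0, 1, 2, 3, 4, 5, 6}; g ≡ 0 at y ∈ ∅; common: ∅.
Collecting: common zeros = ∅, so the count is 0.
Comparison with the Bézout bound: 0 ≤ 2 = deg(f)·deg(g), as expected for curves with no common component (the affine F_7-count falls short of the bound because intersections may lie at infinity, over extension fields, or carry multiplicity).


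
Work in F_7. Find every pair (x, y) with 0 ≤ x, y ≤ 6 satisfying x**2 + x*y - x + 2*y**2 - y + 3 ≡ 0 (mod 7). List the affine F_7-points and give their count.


Affine F_7-points: {(1, 3), (1, 4), (3, 2), (3, 4), (4, 3), (4, 6), (5, 6)}; count = 7.

For each of the 49 pairs (x, y) ∈ F_7², evaluate f(x, y) mod 7. Record the zeros.
  x = 0: [0↦3, 1↦4, 2↦2, 3↦4, 4↦3, 5↦6, 6↦6]  zeros at y ∈ ∅
  x = 1: [0↦3, 1↦5, 2↦4, 3↦0, 4↦0, 5↦4, 6↦5]  zeros at y ∈ {3, 4}
  x = 2: [0↦5, 1↦1, 2↦1, 3↦5, 4↦6, 5↦4, 6↦6]  zeros at y ∈ ∅
  x = 3: [0↦2, 1↦6, 2↦0, 3↦5, 4↦0, 5↦6, 6↦2]  zeros at y ∈ {2, 4}
  x = 4: [0↦1, 1↦6, 2↦1, 3↦0, 4↦3, 5↦3, 6↦0]  zeros at y ∈ {3, 6}
  x = 5: [0↦2, 1↦1, 2↦4, 3↦4, 4↦1, 5↦2, 6↦0]  zeros at y ∈ {6}
  x = 6: [0↦5, 1↦5, 2↦2, 3↦3, 4↦1, 5↦3, 6↦2]  zeros at y ∈ ∅
Collecting zeros: affine points = {(1, 3), (1, 4), (3, 2), (3, 4), (4, 3), (4, 6), (5, 6)}.
Total count |C(F_7)_aff| = 7.


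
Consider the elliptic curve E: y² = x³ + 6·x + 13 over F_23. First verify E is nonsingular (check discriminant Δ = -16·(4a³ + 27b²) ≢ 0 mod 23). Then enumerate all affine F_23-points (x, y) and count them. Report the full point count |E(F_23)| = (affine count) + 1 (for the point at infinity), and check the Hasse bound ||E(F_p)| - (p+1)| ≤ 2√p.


Affine points = {(0, 6), (0, 17), (3, 9), (3, 14), (4, 3), (4, 20), (6, 9), (6, 14), (14, 9), (14, 14), (21, 4), (21, 19), (22, 11), (22, 12)}; affine count = 14; |E(F_23)| = 15.

Discriminant check: Δ ∝ 4a³ + 27b² = 4·6³ + 27·13² = 4·216 + 27·169 ≡ 22 (mod 23). Nonzero ⇒ E is nonsingular.
For each x ∈ F_23, compute rhs = x³ + 6·x + 13 mod 23, then count y ∈ F_23 with y² ≡ rhs.
  x = 0: rhs = 13, matching y values: 6, 17 (2 points).
  x = 1: rhs = 20, matching y values: none (0 points).
  x = 2: rhs = 10, matching y values: none (0 points).
  x = 3: rhs = 12, matching y values: 9, 14 (2 points).
  x = 4: rhs = 9, matching y values: 3, 20 (2 points).
  x = 5: rhs = 7, matching y values: none (0 points).
  x = 6: rhs = 12, matching y values: 9, 14 (2 points).
  x = 7: rhs = 7, matching y values: none (0 points).
  x = 8: rhs = 21, matching y values: none (0 points).
  x = 9: rhs = 14, matching y values: none (0 points).
  x = 10: rhs = 15, matching y values: none (0 points).
  x = 11: rhs = 7, matching y values: none (0 points).
  x = 12: rhs = 19, matching y values: none (0 points).
  x = 13: rhs = 11, matching y values: none (0 points).
  x = 14: rhs = 12, matching y values: 9, 14 (2 points).
  x = 15: rhs = 5, matching y values: none (0 points).
  x = 16: rhs = 19, matching y values: none (0 points).
  x = 17: rhs = 14, matching y values: none (0 points).
  x = 18: rhs = 19, matching y values: none (0 points).
  x = 19: rhs = 17, matching y values: none (0 points).
  x = 20: rhs = 14, matching y values: none (0 points).
  x = 21: rhs = 16, matching y values: 4, 19 (2 points).
  x = 22: rhs = 6, matching y values: 11, 12 (2 points).
Total affine count: 14.
Full point count |E(F_23)| = 14 + 1 = 15.
Hasse bound: |15 − (23+1)| = |-9| = 9 ≤ 2√23 ≈ 9.5917 ✓.


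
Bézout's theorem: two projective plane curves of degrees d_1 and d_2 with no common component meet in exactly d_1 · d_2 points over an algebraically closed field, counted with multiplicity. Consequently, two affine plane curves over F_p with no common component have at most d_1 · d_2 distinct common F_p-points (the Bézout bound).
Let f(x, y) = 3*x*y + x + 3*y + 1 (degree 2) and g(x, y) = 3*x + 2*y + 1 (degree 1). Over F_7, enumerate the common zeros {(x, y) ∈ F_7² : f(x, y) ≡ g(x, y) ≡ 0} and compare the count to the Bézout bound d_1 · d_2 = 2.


Common zeros: {(3, 2), (6, 1)}; count = 2; Bézout bound = 2.

deg(f) = 2, deg(g) = 1, so Bézout bound = 2.
Scan x ∈ F_7. For each x, list the y ∈ F_7 with f(x, y) ≡ 0 and those with g(x, y) ≡ 0 (mod 7); the common zeros in that column are the intersection.
  x = 0: f ≡ 0 at y ∈ {2}; g ≡ 0 at y ∈ {3}; common: ∅.
  x = 1: f ≡ 0 at y ∈ {2}; g ≡ 0 at y ∈ {5}; common: ∅.
  x = 2: f ≡ 0 at y ∈ {2}; g ≡ 0 at y ∈ {0}; common: ∅.
  x = 3: f ≡ 0 at y ∈ {2}; g ≡ 0 at y ∈ {2}; common: {2}.
  x = 4: f ≡ 0 at y ∈ {2}; g ≡ 0 at y ∈ {4}; common: ∅.
  x = 5: f ≡ 0 at y ∈ {2}; g ≡ 0 at y ∈ {6}; common: ∅.
  x = 6: f ≡ 0 at y ∈ {0, 1, 2, 3, 4, 5, 6}; g ≡ 0 at y ∈ {1}; common: {1}.
Collecting: common zeros = {(3, 2), (6, 1)}, so the count is 2.
Comparison with the Bézout bound: 2 ≤ 2 = deg(f)·deg(g), as expected for curves with no common component (the bound is attained).


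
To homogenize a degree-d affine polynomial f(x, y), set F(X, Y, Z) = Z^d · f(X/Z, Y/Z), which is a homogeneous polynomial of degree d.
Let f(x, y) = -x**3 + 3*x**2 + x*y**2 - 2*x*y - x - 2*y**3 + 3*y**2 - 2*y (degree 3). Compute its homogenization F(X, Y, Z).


F(X, Y, Z) = -X**3 + 3*X**2*Z + X*Y**2 - 2*X*Y*Z - X*Z**2 - 2*Y**3 + 3*Y**2*Z - 2*Y*Z**2

deg(f) = 3.
Substitute x = X/Z, y = Y/Z into f, then multiply by Z^3.
  monomial -1·x^3·y^0 ↦ -1·X^3·Y^0·Z^0.
  monomial 3·x^2·y^0 ↦ 3·X^2·Y^0·Z^1.
  monomial 1·x^1·y^2 ↦ 1·X^1·Y^2·Z^0.
  monomial -2·x^1·y^1 ↦ -2·X^1·Y^1·Z^1.
  monomial -1·x^1·y^0 ↦ -1·X^1·Y^0·Z^2.
  monomial -2·x^0·y^3 ↦ -2·X^0·Y^3·Z^0.
  monomial 3·x^0·y^2 ↦ 3·X^0·Y^2·Z^1.
  monomial -2·x^0·y^1 ↦ -2·X^0·Y^1·Z^2.
Collecting: F(X, Y, Z) = -X**3 + 3*X**2*Z + X*Y**2 - 2*X*Y*Z - X*Z**2 - 2*Y**3 + 3*Y**2*Z - 2*Y*Z**2.


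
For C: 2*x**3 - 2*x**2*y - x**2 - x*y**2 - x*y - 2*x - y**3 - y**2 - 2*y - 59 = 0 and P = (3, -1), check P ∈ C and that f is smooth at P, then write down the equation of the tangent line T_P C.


Tangent line at P: 58*x - 18*y - 192 = 0.

Step 1: f(3, -1) = 0, so P lies on C.
Step 2: partial derivatives
  f_x(x, y) = 6*x**2 - 4*x*y - 2*x - y**2 - y - 2, f_y(x, y) = -2*x**2 - 2*x*y - x - 3*y**2 - 2*y - 2.
  f_x(P) = 58, f_y(P) = -18 (gradient nonzero, so P is smooth).
Step 3: tangent line at P: 58·(x − 3) + -18·(y − -1) = 0.
Expanding: 58*x - 18*y - 192 = 0.


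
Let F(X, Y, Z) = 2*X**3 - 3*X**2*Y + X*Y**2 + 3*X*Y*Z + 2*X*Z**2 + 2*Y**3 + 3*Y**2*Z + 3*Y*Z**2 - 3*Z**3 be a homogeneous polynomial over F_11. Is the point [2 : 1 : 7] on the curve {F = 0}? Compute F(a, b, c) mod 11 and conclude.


F(2,1,7) ≡ 1 (mod 11); P is NOT on the curve.

Evaluate F(2, 1, 7) term-by-term (mod 11).
  2*X**3 ↦ 2·8·1·1 = 16
  -3*X**2*Y ↦ -3·4·1·1 = -12
  X*Y**2 ↦ 1·2·1·1 = 2
  3*X*Y*Z ↦ 3·2·1·7 = 42
  2*X*Z**2 ↦ 2·2·1·49 = 196
  2*Y**3 ↦ 2·1·1·1 = 2
  3*Y**2*Z ↦ 3·1·1·7 = 21
  3*Y*Z**2 ↦ 3·1·1·49 = 147
  -3*Z**3 ↦ -3·1·1·343 = -1029
Sum: F(2, 1, 7) = (16) + (-12) + (2) + (42) + (196) + (2) + (21) + (147) + (-1029) = -615.
Reducing mod 11: -615 ≡ 1 (mod 11).
Since F(a, b, c) ≡ 1 ≠ 0 (mod 11), P does NOT lie on the curve.


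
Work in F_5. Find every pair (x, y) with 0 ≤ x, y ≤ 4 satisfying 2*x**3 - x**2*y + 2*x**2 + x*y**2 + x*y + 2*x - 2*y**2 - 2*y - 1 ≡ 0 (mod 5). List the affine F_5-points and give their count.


Affine F_5-points: {(0, 1), (0, 3), (1, 0), (1, 3), (2, 3), (3, 1), (3, 2), (4, 1)}; count = 8.

For each of the 25 pairs (x, y) ∈ F_5², evaluate f(x, y) mod 5. Record the zeros.
  x = 0: [0↦4, 1↦0, 2↦2, 3↦0, 4↦4]  zeros at y ∈ {1, 3}
  x = 1: [0↦0, 1↦2, 2↦2, 3↦0, 4↦1]  zeros at y ∈ {0, 3}
  x = 2: [0↦2, 1↦3, 2↦4, 3↦0, 4↦1]  zeros at y ∈ {3}
  x = 3: [0↦2, 1↦0, 2↦0, 3↦2, 4↦1]  zeros at y ∈ {1, 2}
  x = 4: [0↦2, 1↦0, 2↦2, 3↦3, 4↦3]  zeros at y ∈ {1}
Collecting zeros: affine points = {(0, 1), (0, 3), (1, 0), (1, 3), (2, 3), (3, 1), (3, 2), (4, 1)}.
Total count |C(F_5)_aff| = 8.


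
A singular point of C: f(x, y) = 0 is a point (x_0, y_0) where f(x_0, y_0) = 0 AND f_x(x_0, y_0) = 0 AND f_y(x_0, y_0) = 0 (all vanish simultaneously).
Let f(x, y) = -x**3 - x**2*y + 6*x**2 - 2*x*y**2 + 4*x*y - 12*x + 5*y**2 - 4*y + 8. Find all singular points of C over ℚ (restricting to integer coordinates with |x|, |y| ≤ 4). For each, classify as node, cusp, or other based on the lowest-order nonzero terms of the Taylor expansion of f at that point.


Singular points: {(2, 0)}; classification: cusp.

Compute partial derivatives:
  f_x = -3*x**2 - 2*x*y + 12*x - 2*y**2 + 4*y - 12.
  f_y = -x**2 - 4*x*y + 4*x + 10*y - 4.
Scan x_0 ∈ {−4, ..., 4}. For each x_0, f_y(x_0, y) is a polynomial in y; find its integer roots y ∈ {−4, ..., 4}, then test f_x and f at those candidates.
  x = -4: f_y(-4, y) = 26*y - 36; no integer root y with |y| ≤ 4.
  x = -3: f_y(-3, y) = 22*y - 25; no integer root y with |y| ≤ 4.
  x = -2: f_y(-2, y) = 18*y - 16; no integer root y with |y| ≤ 4.
  x = -1: f_y(-1, y) = 14*y - 9; no integer root y with |y| ≤ 4.
  x = 0: f_y(0, y) = 10*y - 4; no integer root y with |y| ≤ 4.
  x = 1: f_y(1, y) = 6*y - 1; no integer root y with |y| ≤ 4.
  x = 2: f_y(2, y) = 2*y; vanishes at y ∈ {0}. (2, 0): f_x = 0, f = 0 — SINGULAR.
  x = 3: f_y(3, y) = -2*y - 1; no integer root y with |y| ≤ 4.
  x = 4: f_y(4, y) = -6*y - 4; no integer root y with |y| ≤ 4.
Only singular point on the grid: (2, 0).
Classify: substitute x = 2 + u, y = 0 + v and expand: f = -u**3 - u**2*v - 2*u*v**2 + v**2.
No constant or linear terms (consistent with a singular point). Quadratic part: v**2. Cubic part: -u**3 - u**2*v - 2*u*v**2.
The quadratic part v**2 is a perfect square, so there is a single (double) tangent line v = 0, i.e. y = 0. Restricting the cubic part to that line (v = 0) leaves -u**3 ≠ 0, so f is not divisible by v and the branch is v² ≈ u**3 to lowest order — this is a cusp.
Classification: cusp.


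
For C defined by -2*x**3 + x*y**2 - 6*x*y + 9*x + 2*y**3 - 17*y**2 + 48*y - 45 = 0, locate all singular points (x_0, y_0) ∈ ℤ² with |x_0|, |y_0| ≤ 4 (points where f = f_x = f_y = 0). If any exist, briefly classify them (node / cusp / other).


Singular points: {(0, 3)}; classification: cusp.

Compute partial derivatives:
  f_x = -6*x**2 + y**2 - 6*y + 9.
  f_y = 2*x*y - 6*x + 6*y**2 - 34*y + 48.
Scan x_0 ∈ {−4, ..., 4}. For each x_0, f_y(x_0, y) is a polynomial in y; find its integer roots y ∈ {−4, ..., 4}, then test f_x and f at those candidates.
  x = -4: f_y(-4, y) = 6*y**2 - 42*y + 72; vanishes at y ∈ {3, 4}. (-4, 3): f_x = -96 ≠ 0; (-4, 4): f_x = -95 ≠ 0.
  x = -3: f_y(-3, y) = 6*y**2 - 40*y + 66; vanishes at y ∈ {3}. (-3, 3): f_x = -54 ≠ 0.
  x = -2: f_y(-2, y) = 6*y**2 - 38*y + 60; vanishes at y ∈ {3}. (-2, 3): f_x = -24 ≠ 0.
  x = -1: f_y(-1, y) = 6*y**2 - 36*y + 54; vanishes at y ∈ {3}. (-1, 3): f_x = -6 ≠ 0.
  x = 0: f_y(0, y) = 6*y**2 - 34*y + 48; vanishes at y ∈ {3}. (0, 3): f_x = 0, f = 0 — SINGULAR.
  x = 1: f_y(1, y) = 6*y**2 - 32*y + 42; vanishes at y ∈ {3}. (1, 3): f_x = -6 ≠ 0.
  x = 2: f_y(2, y) = 6*y**2 - 30*y + 36; vanishes at y ∈ {2, 3}. (2, 2): f_x = -23 ≠ 0; (2, 3): f_x = -24 ≠ 0.
  x = 3: f_y(3, y) = 6*y**2 - 28*y + 30; vanishes at y ∈ {3}. (3, 3): f_x = -54 ≠ 0.
  x = 4: f_y(4, y) = 6*y**2 - 26*y + 24; vanishes at y ∈ {3}. (4, 3): f_x = -96 ≠ 0.
Only singular point on the grid: (0, 3).
Classify: substitute x = 0 + u, y = 3 + v and expand: f = -2*u**3 + u*v**2 + 2*v**3 + v**2.
No constant or linear terms (consistent with a singular point). Quadratic part: v**2. Cubic part: -2*u**3 + u*v**2 + 2*v**3.
The quadratic part v**2 is a perfect square, so there is a single (double) tangent line v = 0, i.e. y = 3. Restricting the cubic part to that line (v = 0) leaves -2*u**3 ≠ 0, so f is not divisible by v and the branch is v² ≈ 2*u**3 to lowest order — this is a cusp.
Classification: cusp.


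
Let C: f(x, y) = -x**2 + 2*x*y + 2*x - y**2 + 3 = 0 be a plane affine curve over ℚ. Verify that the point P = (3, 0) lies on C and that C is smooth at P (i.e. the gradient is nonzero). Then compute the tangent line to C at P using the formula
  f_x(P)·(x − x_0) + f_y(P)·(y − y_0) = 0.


Tangent line at P: -4*x + 6*y + 12 = 0.

Step 1: f(3, 0) = 0, so P lies on C.
Step 2: partial derivatives
  f_x(x, y) = -2*x + 2*y + 2, f_y(x, y) = 2*x - 2*y.
  f_x(P) = -4, f_y(P) = 6 (gradient nonzero, so P is smooth).
Step 3: tangent line at P: -4·(x − 3) + 6·(y − 0) = 0.
Expanding: -4*x + 6*y + 12 = 0.


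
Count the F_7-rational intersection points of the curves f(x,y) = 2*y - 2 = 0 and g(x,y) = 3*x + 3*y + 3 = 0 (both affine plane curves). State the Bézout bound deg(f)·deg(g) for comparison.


Common zeros: {(5, 1)}; count = 1; Bézout bound = 1.

deg(f) = 1, deg(g) = 1, so Bézout bound = 1.
Scan x ∈ F_7. For each x, list the y ∈ F_7 with f(x, y) ≡ 0 and those with g(x, y) ≡ 0 (mod 7); the common zeros in that column are the intersection.
  x = 0: f ≡ 0 at y ∈ {1}; g ≡ 0 at y ∈ {6}; common: ∅.
  x = 1: f ≡ 0 at y ∈ {1}; g ≡ 0 at y ∈ {5}; common: ∅.
  x = 2: f ≡ 0 at y ∈ {1}; g ≡ 0 at y ∈ {4}; common: ∅.
  x = 3: f ≡ 0 at y ∈ {1}; g ≡ 0 at y ∈ {3}; common: ∅.
  x = 4: f ≡ 0 at y ∈ {1}; g ≡ 0 at y ∈ {2}; common: ∅.
  x = 5: f ≡ 0 at y ∈ {1}; g ≡ 0 at y ∈ {1}; common: {1}.
  x = 6: f ≡ 0 at y ∈ {1}; g ≡ 0 at y ∈ {0}; common: ∅.
Collecting: common zeros = {(5, 1)}, so the count is 1.
Comparison with the Bézout bound: 1 ≤ 1 = deg(f)·deg(g), as expected for curves with no common component (the bound is attained).


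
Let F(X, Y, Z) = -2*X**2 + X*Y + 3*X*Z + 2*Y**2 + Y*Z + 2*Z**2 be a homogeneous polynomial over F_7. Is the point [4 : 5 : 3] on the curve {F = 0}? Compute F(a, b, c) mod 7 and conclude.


F(4,5,3) ≡ 2 (mod 7); P is NOT on the curve.

Evaluate F(4, 5, 3) term-by-term (mod 7).
  -2*X**2 ↦ -2·16·1·1 = -32
  X*Y ↦ 1·4·5·1 = 20
  3*X*Z ↦ 3·4·1·3 = 36
  2*Y**2 ↦ 2·1·25·1 = 50
  Y*Z ↦ 1·1·5·3 = 15
  2*Z**2 ↦ 2·1·1·9 = 18
Sum: F(4, 5, 3) = (-32) + (20) + (36) + (50) + (15) + (18) = 107.
Reducing mod 7: 107 ≡ 2 (mod 7).
Since F(a, b, c) ≡ 2 ≠ 0 (mod 7), P does NOT lie on the curve.


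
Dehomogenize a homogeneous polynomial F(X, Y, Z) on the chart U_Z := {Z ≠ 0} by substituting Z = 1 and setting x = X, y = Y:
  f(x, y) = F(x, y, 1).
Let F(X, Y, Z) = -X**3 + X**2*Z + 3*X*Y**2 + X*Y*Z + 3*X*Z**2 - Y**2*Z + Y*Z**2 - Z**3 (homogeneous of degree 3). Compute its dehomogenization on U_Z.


f(x, y) = -x**3 + x**2 + 3*x*y**2 + x*y + 3*x - y**2 + y - 1

On U_Z we set Z = 1. Each monomial c·X^i·Y^j·Z^k in F becomes c·x^i·y^j·1^k = c·x^i·y^j.
Substituting Z = 1: F(X, Y, 1) = -x**3 + x**2 + 3*x*y**2 + x*y + 3*x - y**2 + y - 1.
Note: deg(f) ≤ deg(F) = 3; strict inequality happens when F is divisible by Z (lost terms).


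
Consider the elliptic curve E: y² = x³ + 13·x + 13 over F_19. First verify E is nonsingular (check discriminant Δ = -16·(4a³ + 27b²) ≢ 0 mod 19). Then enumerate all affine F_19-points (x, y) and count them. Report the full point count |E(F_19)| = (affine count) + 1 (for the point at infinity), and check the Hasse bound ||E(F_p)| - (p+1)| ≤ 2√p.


Affine points = {(2, 3), (2, 16), (9, 2), (9, 17), (11, 9), (11, 10), (12, 4), (12, 15), (13, 2), (13, 17), (15, 7), (15, 12), (16, 2), (16, 17), (17, 6), (17, 13)}; affine count = 16; |E(F_19)| = 17.

Discriminant check: Δ ∝ 4a³ + 27b² = 4·13³ + 27·13² = 4·2197 + 27·169 ≡ 13 (mod 19). Nonzero ⇒ E is nonsingular.
For each x ∈ F_19, compute rhs = x³ + 13·x + 13 mod 19, then count y ∈ F_19 with y² ≡ rhs.
  x = 0: rhs = 13, matching y values: none (0 points).
  x = 1: rhs = 8, matching y values: none (0 points).
  x = 2: rhs = 9, matching y values: 3, 16 (2 points).
  x = 3: rhs = 3, matching y values: none (0 points).
  x = 4: rhs = 15, matching y values: none (0 points).
  x = 5: rhs = 13, matching y values: none (0 points).
  x = 6: rhs = 3, matching y values: none (0 points).
  x = 7: rhs = 10, matching y values: none (0 points).
  x = 8: rhs = 2, matching y values: none (0 points).
  x = 9: rhs = 4, matching y values: 2, 17 (2 points).
  x = 10: rhs = 3, matching y values: none (0 points).
  x = 11: rhs = 5, matching y values: 9, 10 (2 points).
  x = 12: rhs = 16, matching y values: 4, 15 (2 points).
  x = 13: rhs = 4, matching y values: 2, 17 (2 points).
  x = 14: rhs = 13, matching y values: none (0 points).
  x = 15: rhs = 11, matching y values: 7, 12 (2 points).
  x = 16: rhs = 4, matching y values: 2, 17 (2 points).
  x = 17: rhs = 17, matching y values: 6, 13 (2 points).
  x = 18: rhs = 18, matching y values: none (0 points).
Total affine count: 16.
Full point count |E(F_19)| = 16 + 1 = 17.
Hasse bound: |17 − (19+1)| = |-3| = 3 ≤ 2√19 ≈ 8.7178 ✓.


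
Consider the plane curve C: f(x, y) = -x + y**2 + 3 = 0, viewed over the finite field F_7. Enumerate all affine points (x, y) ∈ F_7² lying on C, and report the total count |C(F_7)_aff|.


Affine F_7-points: {(0, 2), (0, 5), (3, 0), (4, 1), (4, 6), (5, 3), (5, 4)}; count = 7.

For each of the 49 pairs (x, y) ∈ F_7², evaluate f(x, y) mod 7. Record the zeros.
  x = 0: [0↦3, 1↦4, 2↦0, 3↦5, 4↦5, 5↦0, 6↦4]  zeros at y ∈ {2, 5}
  x = 1: [0↦2, 1↦3, 2↦6, 3↦4, 4↦4, 5↦6, 6↦3]  zeros at y ∈ ∅
  x = 2: [0↦1, 1↦2, 2↦5, 3↦3, 4↦3, 5↦5, 6↦2]  zeros at y ∈ ∅
  x = 3: [0↦0, 1↦1, 2↦4, 3↦2, 4↦2, 5↦4, 6↦1]  zeros at y ∈ {0}
  x = 4: [0↦6, 1↦0, 2↦3, 3↦1, 4↦1, 5↦3, 6↦0]  zeros at y ∈ {1, 6}
  x = 5: [0↦5, 1↦6, 2↦2, 3↦0, 4↦0, 5↦2, 6↦6]  zeros at y ∈ {3, 4}
  x = 6: [0↦4, 1↦5, 2↦1, 3↦6, 4↦6, 5↦1, 6↦5]  zeros at y ∈ ∅
Collecting zeros: affine points = {(0, 2), (0, 5), (3, 0), (4, 1), (4, 6), (5, 3), (5, 4)}.
Total count |C(F_7)_aff| = 7.


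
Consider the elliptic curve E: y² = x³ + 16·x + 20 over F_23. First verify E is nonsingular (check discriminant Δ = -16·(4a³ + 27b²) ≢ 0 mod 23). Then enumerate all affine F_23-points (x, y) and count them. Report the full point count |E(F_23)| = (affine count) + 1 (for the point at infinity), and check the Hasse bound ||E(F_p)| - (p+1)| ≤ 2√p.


Affine points = {(3, 7), (3, 16), (5, 8), (5, 15), (8, 4), (8, 19), (11, 3), (11, 20), (12, 10), (12, 13), (15, 1), (15, 22), (16, 5), (16, 18), (21, 7), (21, 16), (22, 7), (22, 16)}; affine count = 18; |E(F_23)| = 19.

Discriminant check: Δ ∝ 4a³ + 27b² = 4·16³ + 27·20² = 4·4096 + 27·400 ≡ 21 (mod 23). Nonzero ⇒ E is nonsingular.
For each x ∈ F_23, compute rhs = x³ + 16·x + 20 mod 23, then count y ∈ F_23 with y² ≡ rhs.
  x = 0: rhs = 20, matching y values: none (0 points).
  x = 1: rhs = 14, matching y values: none (0 points).
  x = 2: rhs = 14, matching y values: none (0 points).
  x = 3: rhs = 3, matching y values: 7, 16 (2 points).
  x = 4: rhs = 10, matching y values: none (0 points).
  x = 5: rhs = 18, matching y values: 8, 15 (2 points).
  x = 6: rhs = 10, matching y values: none (0 points).
  x = 7: rhs = 15, matching y values: none (0 points).
  x = 8: rhs = 16, matching y values: 4, 19 (2 points).
  x = 9: rhs = 19, matching y values: none (0 points).
  x = 10: rhs = 7, matching y values: none (0 points).
  x = 11: rhs = 9, matching y values: 3, 20 (2 points).
  x = 12: rhs = 8, matching y values: 10, 13 (2 points).
  x = 13: rhs = 10, matching y values: none (0 points).
  x = 14: rhs = 21, matching y values: none (0 points).
  x = 15: rhs = 1, matching y values: 1, 22 (2 points).
  x = 16: rhs = 2, matching y values: 5, 18 (2 points).
  x = 17: rhs = 7, matching y values: none (0 points).
  x = 18: rhs = 22, matching y values: none (0 points).
  x = 19: rhs = 7, matching y values: none (0 points).
  x = 20: rhs = 14, matching y values: none (0 points).
  x = 21: rhs = 3, matching y values: 7, 16 (2 points).
  x = 22: rhs = 3, matching y values: 7, 16 (2 points).
Total affine count: 18.
Full point count |E(F_23)| = 18 + 1 = 19.
Hasse bound: |19 − (23+1)| = |-5| = 5 ≤ 2√23 ≈ 9.5917 ✓.


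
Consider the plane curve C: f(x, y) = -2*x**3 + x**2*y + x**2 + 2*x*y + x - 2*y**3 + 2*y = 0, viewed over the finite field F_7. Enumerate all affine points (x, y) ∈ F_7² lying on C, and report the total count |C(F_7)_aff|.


Affine F_7-points: {(0, 0), (0, 1), (0, 6), (1, 0), (2, 4), (2, 5), (3, 0), (4, 1), (4, 3), (6, 3)}; count = 10.

For each of the 49 pairs (x, y) ∈ F_7², evaluate f(x, y) mod 7. Record the zeros.
  x = 0: [0↦0, 1↦0, 2↦2, 3↦1, 4↦6, 5↦5, 6↦0]  zeros at y ∈ {0, 1, 6}
  x = 1: [0↦0, 1↦3, 2↦1, 3↦3, 4↦4, 5↦6, 6↦4]  zeros at y ∈ {0}
  x = 2: [0↦4, 1↦5, 2↦1, 3↦1, 4↦0, 5↦0, 6↦3]  zeros at y ∈ {4, 5}
  x = 3: [0↦0, 1↦1, 2↦4, 3↦4, 4↦3, 5↦3, 6↦6]  zeros at y ∈ {0}
  x = 4: [0↦4, 1↦0, 2↦5, 3↦0, 4↦1, 5↦3, 6↦1]  zeros at y ∈ {1, 3}
  x = 5: [0↦4, 1↦4, 2↦6, 3↦5, 4↦3, 5↦2, 6↦4]  zeros at y ∈ ∅
  x = 6: [0↦2, 1↦1, 2↦2, 3↦0, 4↦4, 5↦2, 6↦3]  zeros at y ∈ {3}
Collecting zeros: affine points = {(0, 0), (0, 1), (0, 6), (1, 0), (2, 4), (2, 5), (3, 0), (4, 1), (4, 3), (6, 3)}.
Total count |C(F_7)_aff| = 10.


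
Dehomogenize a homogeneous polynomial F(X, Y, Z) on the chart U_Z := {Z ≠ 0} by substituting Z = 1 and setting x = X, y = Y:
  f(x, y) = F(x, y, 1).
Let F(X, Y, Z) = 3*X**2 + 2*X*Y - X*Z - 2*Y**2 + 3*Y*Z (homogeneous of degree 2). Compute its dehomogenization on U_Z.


f(x, y) = 3*x**2 + 2*x*y - x - 2*y**2 + 3*y

On U_Z we set Z = 1. Each monomial c·X^i·Y^j·Z^k in F becomes c·x^i·y^j·1^k = c·x^i·y^j.
Substituting Z = 1: F(X, Y, 1) = 3*x**2 + 2*x*y - x - 2*y**2 + 3*y.
Note: deg(f) ≤ deg(F) = 2; strict inequality happens when F is divisible by Z (lost terms).


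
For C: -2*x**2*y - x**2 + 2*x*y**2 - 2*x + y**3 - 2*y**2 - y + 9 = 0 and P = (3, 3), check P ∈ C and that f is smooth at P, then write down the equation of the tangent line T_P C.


Tangent line at P: -26*x + 32*y - 18 = 0.

Step 1: f(3, 3) = 0, so P lies on C.
Step 2: partial derivatives
  f_x(x, y) = -4*x*y - 2*x + 2*y**2 - 2, f_y(x, y) = -2*x**2 + 4*x*y + 3*y**2 - 4*y - 1.
  f_x(P) = -26, f_y(P) = 32 (gradient nonzero, so P is smooth).
Step 3: tangent line at P: -26·(x − 3) + 32·(y − 3) = 0.
Expanding: -26*x + 32*y - 18 = 0.


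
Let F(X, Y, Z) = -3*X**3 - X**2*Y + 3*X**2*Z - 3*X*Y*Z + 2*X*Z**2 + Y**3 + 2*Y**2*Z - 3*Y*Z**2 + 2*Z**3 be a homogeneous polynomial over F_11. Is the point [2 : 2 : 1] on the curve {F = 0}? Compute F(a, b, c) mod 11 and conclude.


F(2,2,1) ≡ 6 (mod 11); P is NOT on the curve.

Evaluate F(2, 2, 1) term-by-term (mod 11).
  -3*X**3 ↦ -3·8·1·1 = -24
  -X**2*Y ↦ -1·4·2·1 = -8
  3*X**2*Z ↦ 3·4·1·1 = 12
  -3*X*Y*Z ↦ -3·2·2·1 = -12
  2*X*Z**2 ↦ 2·2·1·1 = 4
  Y**3 ↦ 1·1·8·1 = 8
  2*Y**2*Z ↦ 2·1·4·1 = 8
  -3*Y*Z**2 ↦ -3·1·2·1 = -6
  2*Z**3 ↦ 2·1·1·1 = 2
Sum: F(2, 2, 1) = (-24) + (-8) + (12) + (-12) + (4) + (8) + (8) + (-6) + (2) = -16.
Reducing mod 11: -16 ≡ 6 (mod 11).
Since F(a, b, c) ≡ 6 ≠ 0 (mod 11), P does NOT lie on the curve.


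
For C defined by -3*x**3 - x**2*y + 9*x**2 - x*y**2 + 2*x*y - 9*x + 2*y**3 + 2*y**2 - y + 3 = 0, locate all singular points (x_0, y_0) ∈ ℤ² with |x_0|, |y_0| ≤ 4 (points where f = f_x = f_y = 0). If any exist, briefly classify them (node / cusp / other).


Singular points: {(1, 0)}; classification: cusp.

Compute partial derivatives:
  f_x = -9*x**2 - 2*x*y + 18*x - y**2 + 2*y - 9.
  f_y = -x**2 - 2*x*y + 2*x + 6*y**2 + 4*y - 1.
Scan x_0 ∈ {−4, ..., 4}. For each x_0, f_y(x_0, y) is a polynomial in y; find its integer roots y ∈ {−4, ..., 4}, then test f_x and f at those candidates.
  x = -4: f_y(-4, y) = 6*y**2 + 12*y - 25; no integer root y with |y| ≤ 4.
  x = -3: f_y(-3, y) = 6*y**2 + 10*y - 16; vanishes at y ∈ {1}. (-3, 1): f_x = -137 ≠ 0.
  x = -2: f_y(-2, y) = 6*y**2 + 8*y - 9; no integer root y with |y| ≤ 4.
  x = -1: f_y(-1, y) = 6*y**2 + 6*y - 4; no integer root y with |y| ≤ 4.
  x = 0: f_y(0, y) = 6*y**2 + 4*y - 1; no integer root y with |y| ≤ 4.
  x = 1: f_y(1, y) = 6*y**2 + 2*y; vanishes at y ∈ {0}. (1, 0): f_x = 0, f = 0 — SINGULAR.
  x = 2: f_y(2, y) = 6*y**2 - 1; no integer root y with |y| ≤ 4.
  x = 3: f_y(3, y) = 6*y**2 - 2*y - 4; vanishes at y ∈ {1}. (3, 1): f_x = -41 ≠ 0.
  x = 4: f_y(4, y) = 6*y**2 - 4*y - 9; no integer root y with |y| ≤ 4.
Only singular point on the grid: (1, 0).
Classify: substitute x = 1 + u, y = 0 + v and expand: f = -3*u**3 - u**2*v - u*v**2 + 2*v**3 + v**2.
No constant or linear terms (consistent with a singular point). Quadratic part: v**2. Cubic part: -3*u**3 - u**2*v - u*v**2 + 2*v**3.
The quadratic part v**2 is a perfect square, so there is a single (double) tangent line v = 0, i.e. y = 0. Restricting the cubic part to that line (v = 0) leaves -3*u**3 ≠ 0, so f is not divisible by v and the branch is v² ≈ 3*u**3 to lowest order — this is a cusp.
Classification: cusp.


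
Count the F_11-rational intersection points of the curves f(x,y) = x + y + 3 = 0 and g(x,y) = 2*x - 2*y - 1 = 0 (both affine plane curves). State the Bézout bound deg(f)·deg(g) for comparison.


Common zeros: {(7, 1)}; count = 1; Bézout bound = 1.

deg(f) = 1, deg(g) = 1, so Bézout bound = 1.
Scan x ∈ F_11. For each x, list the y ∈ F_11 with f(x, y) ≡ 0 and those with g(x, y) ≡ 0 (mod 11); the common zeros in that column are the intersection.
  x = 0: f ≡ 0 at y ∈ {8}; g ≡ 0 at y ∈ {5}; common: ∅.
  x = 1: f ≡ 0 at y ∈ {7}; g ≡ 0 at y ∈ {6}; common: ∅.
  x = 2: f ≡ 0 at y ∈ {6}; g ≡ 0 at y ∈ {7}; common: ∅.
  x = 3: f ≡ 0 at y ∈ {5}; g ≡ 0 at y ∈ {8}; common: ∅.
  x = 4: f ≡ 0 at y ∈ {4}; g ≡ 0 at y ∈ {9}; common: ∅.
  x = 5: f ≡ 0 at y ∈ {3}; g ≡ 0 at y ∈ {10}; common: ∅.
  x = 6: f ≡ 0 at y ∈ {2}; g ≡ 0 at y ∈ {0}; common: ∅.
  x = 7: f ≡ 0 at y ∈ {1}; g ≡ 0 at y ∈ {1}; common: {1}.
  x = 8: f ≡ 0 at y ∈ {0}; g ≡ 0 at y ∈ {2}; common: ∅.
  x = 9: f ≡ 0 at y ∈ {10}; g ≡ 0 at y ∈ {3}; common: ∅.
  x = 10: f ≡ 0 at y ∈ {9}; g ≡ 0 at y ∈ {4}; common: ∅.
Collecting: common zeros = {(7, 1)}, so the count is 1.
Comparison with the Bézout bound: 1 ≤ 1 = deg(f)·deg(g), as expected for curves with no common component (the bound is attained).


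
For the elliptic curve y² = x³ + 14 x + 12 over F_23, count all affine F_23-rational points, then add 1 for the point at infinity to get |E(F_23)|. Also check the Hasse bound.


Affine points = {(0, 9), (0, 14), (1, 2), (1, 21), (2, 5), (2, 18), (3, 9), (3, 14), (5, 0), (6, 6), (6, 17), (7, 4), (7, 19), (9, 4), (9, 19), (10, 5), (10, 18), (11, 5), (11, 18), (14, 10), (14, 13), (15, 3), (15, 20), (16, 10), (16, 13), (18, 1), (18, 22), (20, 9), (20, 14)}; affine count = 29; |E(F_23)| = 30.

Discriminant check: Δ ∝ 4a³ + 27b² = 4·14³ + 27·12² = 4·2744 + 27·144 ≡ 6 (mod 23). Nonzero ⇒ E is nonsingular.
For each x ∈ F_23, compute rhs = x³ + 14·x + 12 mod 23, then count y ∈ F_23 with y² ≡ rhs.
  x = 0: rhs = 12, matching y values: 9, 14 (2 points).
  x = 1: rhs = 4, matching y values: 2, 21 (2 points).
  x = 2: rhs = 2, matching y values: 5, 18 (2 points).
  x = 3: rhs = 12, matching y values: 9, 14 (2 points).
  x = 4: rhs = 17, matching y values: none (0 points).
  x = 5: rhs = 0, matching y values: 0 (1 points).
  x = 6: rhs = 13, matching y values: 6, 17 (2 points).
  x = 7: rhs = 16, matching y values: 4, 19 (2 points).
  x = 8: rhs = 15, matching y values: none (0 points).
  x = 9: rhs = 16, matching y values: 4, 19 (2 points).
  x = 10: rhs = 2, matching y values: 5, 18 (2 points).
  x = 11: rhs = 2, matching y values: 5, 18 (2 points).
  x = 12: rhs = 22, matching y values: none (0 points).
  x = 13: rhs = 22, matching y values: none (0 points).
  x = 14: rhs = 8, matching y values: 10, 13 (2 points).
  x = 15: rhs = 9, matching y values: 3, 20 (2 points).
  x = 16: rhs = 8, matching y values: 10, 13 (2 points).
  x = 17: rhs = 11, matching y values: none (0 points).
  x = 18: rhs = 1, matching y values: 1, 22 (2 points).
  x = 19: rhs = 7, matching y values: none (0 points).
  x = 20: rhs = 12, matching y values: 9, 14 (2 points).
  x = 21: rhs = 22, matching y values: none (0 points).
  x = 22: rhs = 20, matching y values: none (0 points).
Total affine count: 29.
Full point count |E(F_23)| = 29 + 1 = 30.
Hasse bound: |30 − (23+1)| = |6| = 6 ≤ 2√23 ≈ 9.5917 ✓.


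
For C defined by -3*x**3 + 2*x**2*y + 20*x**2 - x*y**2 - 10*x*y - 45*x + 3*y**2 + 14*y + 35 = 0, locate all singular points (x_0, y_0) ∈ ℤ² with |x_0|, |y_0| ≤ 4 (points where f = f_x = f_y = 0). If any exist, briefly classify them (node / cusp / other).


Singular points: {(2, -1)}; classification: cusp.

Compute partial derivatives:
  f_x = -9*x**2 + 4*x*y + 40*x - y**2 - 10*y - 45.
  f_y = 2*x**2 - 2*x*y - 10*x + 6*y + 14.
Scan x_0 ∈ {−4, ..., 4}. For each x_0, f_y(x_0, y) is a polynomial in y; find its integer roots y ∈ {−4, ..., 4}, then test f_x and f at those candidates.
  x = -4: f_y(-4, y) = 14*y + 86; no integer root y with |y| ≤ 4.
  x = -3: f_y(-3, y) = 12*y + 62; no integer root y with |y| ≤ 4.
  x = -2: f_y(-2, y) = 10*y + 42; no integer root y with |y| ≤ 4.
  x = -1: f_y(-1, y) = 8*y + 26; no integer root y with |y| ≤ 4.
  x = 0: f_y(0, y) = 6*y + 14; no integer root y with |y| ≤ 4.
  x = 1: f_y(1, y) = 4*y + 6; no integer root y with |y| ≤ 4.
  x = 2: f_y(2, y) = 2*y + 2; vanishes at y ∈ {-1}. (2, -1): f_x = 0, f = 0 — SINGULAR.
  x = 3: f_y(3, y) = 2; no integer root y with |y| ≤ 4.
  x = 4: f_y(4, y) = 6 - 2*y; vanishes at y ∈ {3}. (4, 3): f_x = -20 ≠ 0.
Only singular point on the grid: (2, -1).
Classify: substitute x = 2 + u, y = -1 + v and expand: f = -3*u**3 + 2*u**2*v - u*v**2 + v**2.
No constant or linear terms (consistent with a singular point). Quadratic part: v**2. Cubic part: -3*u**3 + 2*u**2*v - u*v**2.
The quadratic part v**2 is a perfect square, so there is a single (double) tangent line v = 0, i.e. y = -1. Restricting the cubic part to that line (v = 0) leaves -3*u**3 ≠ 0, so f is not divisible by v and the branch is v² ≈ 3*u**3 to lowest order — this is a cusp.
Classification: cusp.


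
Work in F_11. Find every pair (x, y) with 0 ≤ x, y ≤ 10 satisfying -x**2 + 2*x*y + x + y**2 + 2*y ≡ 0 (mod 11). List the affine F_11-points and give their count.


Affine F_11-points: {(0, 0), (0, 9), (1, 0), (1, 7), (2, 8), (3, 7), (4, 4), (4, 8), (5, 4), (5, 6), (8, 6), (8, 9)}; count = 12.

For each of the 121 pairs (x, y) ∈ F_11², evaluate f(x, y) mod 11. Record the zeros.
  x = 0: [0↦0, 1↦3, 2↦8, 3↦4, 4↦2, 5↦2, 6↦4, 7↦8, 8↦3, 9↦0, 10↦10]  zeros at y ∈ {0, 9}
  x = 1: [0↦0, 1↦5, 2↦1, 3↦10, 4↦10, 5↦1, 6↦5, 7↦0, 8↦8, 9↦7, 10↦8]  zeros at y ∈ {0, 7}
  x = 2: [0↦9, 1↦5, 2↦3, 3↦3, 4↦5, 5↦9, 6↦4, 7↦1, 8↦0, 9↦1, 10↦4]  zeros at y ∈ {8}
  x = 3: [0↦5, 1↦3, 2↦3, 3↦5, 4↦9, 5↦4, 6↦1, 7↦0, 8↦1, 9↦4, 10↦9]  zeros at y ∈ {7}
  x = 4: [0↦10, 1↦10, 2↦1, 3↦5, 4↦0, 5↦8, 6↦7, 7↦8, 8↦0, 9↦5, 10↦1]  zeros at y ∈ {4, 8}
  x = 5: [0↦2, 1↦4, 2↦8, 3↦3, 4↦0, 5↦10, 6↦0, 7↦3, 8↦8, 9↦4, 10↦2]  zeros at y ∈ {4, 6}
  x = 6: [0↦3, 1↦7, 2↦2, 3↦10, 4↦9, 5↦10, 6↦2, 7↦7, 8↦3, 9↦1, 10↦1]  zeros at y ∈ ∅
  x = 7: [0↦2, 1↦8, 2↦5, 3↦4, 4↦5, 5↦8, 6↦2, 7↦9, 8↦7, 9↦7, 10↦9]  zeros at y ∈ ∅
  x = 8: [0↦10, 1↦7, 2↦6, 3↦7, 4↦10, 5↦4, 6↦0, 7↦9, 8↦9, 9↦0, 10↦4]  zeros at y ∈ {6, 9}
  x = 9: [0↦5, 1↦4, 2↦5, 3↦8, 4↦2, 5↦9, 6↦7, 7↦7, 8↦9, 9↦2, 10↦8]  zeros at y ∈ ∅
  x = 10: [0↦9, 1↦10, 2↦2, 3↦7, 4↦3, 5↦1, 6↦1, 7↦3, 8↦7, 9↦2, 10↦10]  zeros at y ∈ ∅
Collecting zeros: affine points = {(0, 0), (0, 9), (1, 0), (1, 7), (2, 8), (3, 7), (4, 4), (4, 8), (5, 4), (5, 6), (8, 6), (8, 9)}.
Total count |C(F_11)_aff| = 12.


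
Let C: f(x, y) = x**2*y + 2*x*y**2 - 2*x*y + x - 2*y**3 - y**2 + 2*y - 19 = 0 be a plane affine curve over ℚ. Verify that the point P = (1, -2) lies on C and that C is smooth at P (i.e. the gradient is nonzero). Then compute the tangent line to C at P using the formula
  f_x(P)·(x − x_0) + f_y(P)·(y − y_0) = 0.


Tangent line at P: 9*x - 27*y - 63 = 0.

Step 1: f(1, -2) = 0, so P lies on C.
Step 2: partial derivatives
  f_x(x, y) = 2*x*y + 2*y**2 - 2*y + 1, f_y(x, y) = x**2 + 4*x*y - 2*x - 6*y**2 - 2*y + 2.
  f_x(P) = 9, f_y(P) = -27 (gradient nonzero, so P is smooth).
Step 3: tangent line at P: 9·(x − 1) + -27·(y − -2) = 0.
Expanding: 9*x - 27*y - 63 = 0.


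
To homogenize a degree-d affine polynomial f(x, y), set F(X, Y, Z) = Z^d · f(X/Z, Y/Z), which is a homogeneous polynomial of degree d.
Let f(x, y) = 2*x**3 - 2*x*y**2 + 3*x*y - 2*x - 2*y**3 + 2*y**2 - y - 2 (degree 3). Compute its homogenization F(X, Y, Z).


F(X, Y, Z) = 2*X**3 - 2*X*Y**2 + 3*X*Y*Z - 2*X*Z**2 - 2*Y**3 + 2*Y**2*Z - Y*Z**2 - 2*Z**3

deg(f) = 3.
Substitute x = X/Z, y = Y/Z into f, then multiply by Z^3.
  monomial 2·x^3·y^0 ↦ 2·X^3·Y^0·Z^0.
  monomial -2·x^1·y^2 ↦ -2·X^1·Y^2·Z^0.
  monomial 3·x^1·y^1 ↦ 3·X^1·Y^1·Z^1.
  monomial -2·x^1·y^0 ↦ -2·X^1·Y^0·Z^2.
  monomial -2·x^0·y^3 ↦ -2·X^0·Y^3·Z^0.
  monomial 2·x^0·y^2 ↦ 2·X^0·Y^2·Z^1.
  monomial -1·x^0·y^1 ↦ -1·X^0·Y^1·Z^2.
  monomial -2·x^0·y^0 ↦ -2·X^0·Y^0·Z^3.
Collecting: F(X, Y, Z) = 2*X**3 - 2*X*Y**2 + 3*X*Y*Z - 2*X*Z**2 - 2*Y**3 + 2*Y**2*Z - Y*Z**2 - 2*Z**3.


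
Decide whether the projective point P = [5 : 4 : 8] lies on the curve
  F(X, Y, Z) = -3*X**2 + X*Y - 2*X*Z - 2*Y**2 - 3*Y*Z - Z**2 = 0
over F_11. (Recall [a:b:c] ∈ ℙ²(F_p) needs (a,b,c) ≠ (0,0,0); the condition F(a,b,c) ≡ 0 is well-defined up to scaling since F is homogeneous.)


F(5,4,8) ≡ 3 (mod 11); P is NOT on the curve.

Evaluate F(5, 4, 8) term-by-term (mod 11).
  -3*X**2 ↦ -3·25·1·1 = -75
  X*Y ↦ 1·5·4·1 = 20
  -2*X*Z ↦ -2·5·1·8 = -80
  -2*Y**2 ↦ -2·1·16·1 = -32
  -3*Y*Z ↦ -3·1·4·8 = -96
  -Z**2 ↦ -1·1·1·64 = -64
Sum: F(5, 4, 8) = (-75) + (20) + (-80) + (-32) + (-96) + (-64) = -327.
Reducing mod 11: -327 ≡ 3 (mod 11).
Since F(a, b, c) ≡ 3 ≠ 0 (mod 11), P does NOT lie on the curve.


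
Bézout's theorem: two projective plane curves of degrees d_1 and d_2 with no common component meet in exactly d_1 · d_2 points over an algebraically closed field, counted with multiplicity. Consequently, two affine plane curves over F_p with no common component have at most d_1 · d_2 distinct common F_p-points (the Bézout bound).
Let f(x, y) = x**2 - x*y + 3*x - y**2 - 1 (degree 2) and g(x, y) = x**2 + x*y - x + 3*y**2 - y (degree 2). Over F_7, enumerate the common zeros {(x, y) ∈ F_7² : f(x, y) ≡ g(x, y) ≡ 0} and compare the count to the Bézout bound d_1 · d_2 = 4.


Common zeros: ∅; count = 0; Bézout bound = 4.

deg(f) = 2, deg(g) = 2, so Bézout bound = 4.
Scan x ∈ F_7. For each x, list the y ∈ F_7 with f(x, y) ≡ 0 and those with g(x, y) ≡ 0 (mod 7); the common zeros in that column are the intersection.
  x = 0: f ≡ 0 at y ∈ ∅; g ≡ 0 at y ∈ {0, 5}; common: ∅.
  x = 1: f ≡ 0 at y ∈ ∅; g ≡ 0 at y ∈ {0}; common: ∅.
  x = 2: f ≡ 0 at y ∈ ∅; g ≡ 0 at y ∈ ∅; common: ∅.
  x = 3: f ≡ 0 at y ∈ {2}; g ≡ 0 at y ∈ {5, 6}; common: ∅.
  x = 4: f ≡ 0 at y ∈ ∅; g ≡ 0 at y ∈ ∅; common: ∅.
  x = 5: f ≡ 0 at y ∈ ∅; g ≡ 0 at y ∈ {4}; common: ∅.
  x = 6: f ≡ 0 at y ∈ ∅; g ≡ 0 at y ∈ {4, 6}; common: ∅.
Collecting: common zeros = ∅, so the count is 0.
Comparison with the Bézout bound: 0 ≤ 4 = deg(f)·deg(g), as expected for curves with no common component (the affine F_7-count falls short of the bound because intersections may lie at infinity, over extension fields, or carry multiplicity).


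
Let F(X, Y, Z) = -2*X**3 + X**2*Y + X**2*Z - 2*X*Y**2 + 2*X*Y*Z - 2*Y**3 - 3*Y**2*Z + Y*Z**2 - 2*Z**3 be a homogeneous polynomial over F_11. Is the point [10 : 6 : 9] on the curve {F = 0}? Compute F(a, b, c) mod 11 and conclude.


F(10,6,9) ≡ 3 (mod 11); P is NOT on the curve.

Evaluate F(10, 6, 9) term-by-term (mod 11).
  -2*X**3 ↦ -2·1000·1·1 = -2000
  X**2*Y ↦ 1·100·6·1 = 600
  X**2*Z ↦ 1·100·1·9 = 900
  -2*X*Y**2 ↦ -2·10·36·1 = -720
  2*X*Y*Z ↦ 2·10·6·9 = 1080
  -2*Y**3 ↦ -2·1·216·1 = -432
  -3*Y**2*Z ↦ -3·1·36·9 = -972
  Y*Z**2 ↦ 1·1·6·81 = 486
  -2*Z**3 ↦ -2·1·1·729 = -1458
Sum: F(10, 6, 9) = (-2000) + (600) + (900) + (-720) + (1080) + (-432) + (-972) + (486) + (-1458) = -2516.
Reducing mod 11: -2516 ≡ 3 (mod 11).
Since F(a, b, c) ≡ 3 ≠ 0 (mod 11), P does NOT lie on the curve.


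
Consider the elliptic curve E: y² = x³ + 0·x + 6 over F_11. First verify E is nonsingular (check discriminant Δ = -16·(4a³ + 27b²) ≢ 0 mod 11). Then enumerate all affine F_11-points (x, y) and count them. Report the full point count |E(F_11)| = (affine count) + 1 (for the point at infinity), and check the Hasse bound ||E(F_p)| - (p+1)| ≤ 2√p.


Affine points = {(2, 5), (2, 6), (3, 0), (4, 2), (4, 9), (8, 1), (8, 10), (9, 3), (9, 8), (10, 4), (10, 7)}; affine count = 11; |E(F_11)| = 12.

Discriminant check: Δ ∝ 4a³ + 27b² = 4·0³ + 27·6² = 4·0 + 27·36 ≡ 4 (mod 11). Nonzero ⇒ E is nonsingular.
For each x ∈ F_11, compute rhs = x³ + 0·x + 6 mod 11, then count y ∈ F_11 with y² ≡ rhs.
  x = 0: rhs = 6, matching y values: none (0 points).
  x = 1: rhs = 7, matching y values: none (0 points).
  x = 2: rhs = 3, matching y values: 5, 6 (2 points).
  x = 3: rhs = 0, matching y values: 0 (1 points).
  x = 4: rhs = 4, matching y values: 2, 9 (2 points).
  x = 5: rhs = 10, matching y values: none (0 points).
  x = 6: rhs = 2, matching y values: none (0 points).
  x = 7: rhs = 8, matching y values: none (0 points).
  x = 8: rhs = 1, matching y values: 1, 10 (2 points).
  x = 9: rhs = 9, matching y values: 3, 8 (2 points).
  x = 10: rhs = 5, matching y values: 4, 7 (2 points).
Total affine count: 11.
Full point count |E(F_11)| = 11 + 1 = 12.
Hasse bound: |12 − (11+1)| = |0| = 0 ≤ 2√11 ≈ 6.6332 ✓.


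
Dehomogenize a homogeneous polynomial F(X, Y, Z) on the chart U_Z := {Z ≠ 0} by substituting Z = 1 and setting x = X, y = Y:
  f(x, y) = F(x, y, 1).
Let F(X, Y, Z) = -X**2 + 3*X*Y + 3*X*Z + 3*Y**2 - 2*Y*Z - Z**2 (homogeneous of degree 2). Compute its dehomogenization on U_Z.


f(x, y) = -x**2 + 3*x*y + 3*x + 3*y**2 - 2*y - 1

On U_Z we set Z = 1. Each monomial c·X^i·Y^j·Z^k in F becomes c·x^i·y^j·1^k = c·x^i·y^j.
Substituting Z = 1: F(X, Y, 1) = -x**2 + 3*x*y + 3*x + 3*y**2 - 2*y - 1.
Note: deg(f) ≤ deg(F) = 2; strict inequality happens when F is divisible by Z (lost terms).


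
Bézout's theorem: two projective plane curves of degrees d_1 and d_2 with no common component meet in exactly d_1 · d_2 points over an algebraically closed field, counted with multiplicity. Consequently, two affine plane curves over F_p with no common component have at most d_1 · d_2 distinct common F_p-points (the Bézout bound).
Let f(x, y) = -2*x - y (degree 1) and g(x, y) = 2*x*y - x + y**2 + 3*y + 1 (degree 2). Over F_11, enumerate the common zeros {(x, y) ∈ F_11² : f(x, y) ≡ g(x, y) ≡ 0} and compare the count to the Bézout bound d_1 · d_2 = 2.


Common zeros: {(8, 6)}; count = 1; Bézout bound = 2.

deg(f) = 1, deg(g) = 2, so Bézout bound = 2.
Scan x ∈ F_11. For each x, list the y ∈ F_11 with f(x, y) ≡ 0 and those with g(x, y) ≡ 0 (mod 11); the common zeros in that column are the intersection.
  x = 0: f ≡ 0 at y ∈ {0}; g ≡ 0 at y ∈ {2, 6}; common: ∅.
  x = 1: f ≡ 0 at y ∈ {9}; g ≡ 0 at y ∈ {0, 6}; common: ∅.
  x = 2: f ≡ 0 at y ∈ {7}; g ≡ 0 at y ∈ {6, 9}; common: ∅.
  x = 3: f ≡ 0 at y ∈ {5}; g ≡ 0 at y ∈ {6, 7}; common: ∅.
  x = 4: f ≡ 0 at y ∈ {3}; g ≡ 0 at y ∈ {5, 6}; common: ∅.
  x = 5: f ≡ 0 at y ∈ {1}; g ≡ 0 at y ∈ {3, 6}; common: ∅.
  x = 6: f ≡ 0 at y ∈ {10}; g ≡ 0 at y ∈ {1, 6}; common: ∅.
  x = 7: f ≡ 0 at y ∈ {8}; g ≡ 0 at y ∈ {6, 10}; common: ∅.
  x = 8: f ≡ 0 at y ∈ {6}; g ≡ 0 at y ∈ {6, 8}; common: {6}.
  x = 9: f ≡ 0 at y ∈ {4}; g ≡ 0 at y ∈ {6}; common: ∅.
  x = 10: f ≡ 0 at y ∈ {2}; g ≡ 0 at y ∈ {4, 6}; common: ∅.
Collecting: common zeros = {(8, 6)}, so the count is 1.
Comparison with the Bézout bound: 1 ≤ 2 = deg(f)·deg(g), as expected for curves with no common component (the affine F_11-count falls short of the bound because intersections may lie at infinity, over extension fields, or carry multiplicity).
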